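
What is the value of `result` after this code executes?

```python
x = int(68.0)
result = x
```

x = 68; result = 68

68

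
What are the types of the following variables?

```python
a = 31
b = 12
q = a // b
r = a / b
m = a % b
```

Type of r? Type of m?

/ returns float; % of ints returns int

float, int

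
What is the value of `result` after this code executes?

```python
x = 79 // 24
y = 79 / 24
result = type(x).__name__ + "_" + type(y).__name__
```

x is int; y is float; result = 'int_float'

'int_float'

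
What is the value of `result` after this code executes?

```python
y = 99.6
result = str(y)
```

y = 99.6; result = '99.6'

'99.6'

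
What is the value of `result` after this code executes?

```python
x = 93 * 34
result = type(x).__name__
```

x is int; result = 'int'

'int'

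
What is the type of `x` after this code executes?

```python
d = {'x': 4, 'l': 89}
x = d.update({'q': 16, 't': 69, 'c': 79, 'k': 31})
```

dict.update() returns None

NoneType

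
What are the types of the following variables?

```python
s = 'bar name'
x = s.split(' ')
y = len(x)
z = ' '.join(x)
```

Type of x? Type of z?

str.split() returns list; str.join() returns str

list, str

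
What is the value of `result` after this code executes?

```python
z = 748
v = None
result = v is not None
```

z = 748; v = None; result = False

False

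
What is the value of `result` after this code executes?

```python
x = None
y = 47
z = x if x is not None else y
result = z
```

x = None; y = 47; z = 47; result = 47

47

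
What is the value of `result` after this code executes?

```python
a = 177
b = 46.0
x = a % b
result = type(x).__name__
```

a is int; b is float; x is float; result = 'float'

'float'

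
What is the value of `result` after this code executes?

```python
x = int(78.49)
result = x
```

x = 78; result = 78

78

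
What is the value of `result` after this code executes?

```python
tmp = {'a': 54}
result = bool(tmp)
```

tmp = {'a': 54}; result = True

True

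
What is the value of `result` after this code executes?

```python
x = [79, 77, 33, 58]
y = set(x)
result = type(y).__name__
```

x is list; y is set; result = 'set'

'set'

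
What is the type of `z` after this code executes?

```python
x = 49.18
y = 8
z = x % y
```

float % int = float

float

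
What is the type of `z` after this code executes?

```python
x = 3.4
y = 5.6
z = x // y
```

float // float = float

float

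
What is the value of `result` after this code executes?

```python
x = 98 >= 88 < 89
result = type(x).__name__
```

x is bool; result = 'bool'

'bool'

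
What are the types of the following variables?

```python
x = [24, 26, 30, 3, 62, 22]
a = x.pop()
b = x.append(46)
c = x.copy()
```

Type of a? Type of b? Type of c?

pop() returns element; append() returns None; copy() returns list

int, NoneType, list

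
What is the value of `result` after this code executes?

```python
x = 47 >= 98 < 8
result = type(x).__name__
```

x is bool; result = 'bool'

'bool'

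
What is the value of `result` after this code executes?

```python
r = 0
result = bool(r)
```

r = 0; result = False

False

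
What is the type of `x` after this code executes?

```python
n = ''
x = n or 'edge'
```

'or' returns first truthy value (str)

str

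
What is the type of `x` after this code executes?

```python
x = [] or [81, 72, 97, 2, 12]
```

'or' returns first truthy value (list)

list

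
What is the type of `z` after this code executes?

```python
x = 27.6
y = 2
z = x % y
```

float % int = float

float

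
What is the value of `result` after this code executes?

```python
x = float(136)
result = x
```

x = 136.0; result = 136.0

136.0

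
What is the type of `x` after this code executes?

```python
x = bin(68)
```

bin() returns str representation

str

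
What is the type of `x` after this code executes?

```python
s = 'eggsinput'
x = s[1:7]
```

Slicing a str returns str

str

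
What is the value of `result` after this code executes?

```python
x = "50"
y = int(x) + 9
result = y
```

x = '50'; y = 59; result = 59

59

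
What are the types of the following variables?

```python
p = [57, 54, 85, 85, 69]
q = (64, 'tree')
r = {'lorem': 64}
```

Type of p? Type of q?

p is assigned a list literal (square brackets); q is assigned a tuple (parenthesized, comma-separated values)

list, tuple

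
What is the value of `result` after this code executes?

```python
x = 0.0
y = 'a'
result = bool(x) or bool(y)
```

x = 0.0; y = 'a'; result = True

True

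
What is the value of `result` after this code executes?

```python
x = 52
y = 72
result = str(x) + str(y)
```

x = 52; y = 72; result = '5272'

'5272'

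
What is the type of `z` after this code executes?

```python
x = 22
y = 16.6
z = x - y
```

int - float = float

float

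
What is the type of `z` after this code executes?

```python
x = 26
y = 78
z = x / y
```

int / int = float

float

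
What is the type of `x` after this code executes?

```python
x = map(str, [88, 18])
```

map() returns a map object

map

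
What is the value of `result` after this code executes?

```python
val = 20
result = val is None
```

val = 20; result = False

False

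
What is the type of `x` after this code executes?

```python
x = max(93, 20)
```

max() of ints returns int

int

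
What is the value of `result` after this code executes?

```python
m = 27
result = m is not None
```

m = 27; result = True

True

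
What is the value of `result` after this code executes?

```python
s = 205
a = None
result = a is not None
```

s = 205; a = None; result = False

False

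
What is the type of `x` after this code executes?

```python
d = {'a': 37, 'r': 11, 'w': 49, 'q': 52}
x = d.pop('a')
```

dict.pop() returns the value

int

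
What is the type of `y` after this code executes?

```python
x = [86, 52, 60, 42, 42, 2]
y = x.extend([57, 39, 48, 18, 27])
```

list.extend() returns None

NoneType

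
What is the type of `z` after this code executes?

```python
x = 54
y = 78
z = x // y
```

int // int = int

int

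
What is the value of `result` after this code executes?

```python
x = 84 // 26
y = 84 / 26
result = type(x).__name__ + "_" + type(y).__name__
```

x is int; y is float; result = 'int_float'

'int_float'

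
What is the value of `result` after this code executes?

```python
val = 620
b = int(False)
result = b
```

val = 620; b = 0; result = 0

0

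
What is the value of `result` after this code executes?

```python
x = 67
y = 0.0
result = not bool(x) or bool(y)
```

x = 67; y = 0.0; result = False

False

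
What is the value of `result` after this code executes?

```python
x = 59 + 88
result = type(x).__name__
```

x is int; result = 'int'

'int'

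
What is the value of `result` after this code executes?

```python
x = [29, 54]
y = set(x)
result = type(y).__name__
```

x is list; y is set; result = 'set'

'set'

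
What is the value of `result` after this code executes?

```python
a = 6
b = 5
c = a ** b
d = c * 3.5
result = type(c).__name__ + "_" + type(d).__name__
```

a is int; b is int; c is int; d is float; result = 'int_float'

'int_float'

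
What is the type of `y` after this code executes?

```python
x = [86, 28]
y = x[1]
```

Indexing list[int] returns int

int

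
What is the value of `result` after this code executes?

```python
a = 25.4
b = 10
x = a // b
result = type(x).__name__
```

a is float; b is int; x is float; result = 'float'

'float'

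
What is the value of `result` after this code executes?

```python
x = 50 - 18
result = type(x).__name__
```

x is int; result = 'int'

'int'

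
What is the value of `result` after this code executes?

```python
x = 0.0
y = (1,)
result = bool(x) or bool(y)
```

x = 0.0; y = (1,); result = True

True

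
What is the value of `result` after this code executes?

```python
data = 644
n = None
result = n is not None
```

data = 644; n = None; result = False

False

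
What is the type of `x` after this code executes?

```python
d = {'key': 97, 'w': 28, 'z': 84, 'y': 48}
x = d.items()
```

dict.items() returns dict_items view

dict_items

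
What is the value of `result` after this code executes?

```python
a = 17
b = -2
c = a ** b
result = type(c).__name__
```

a is int; b is int; c is float; result = 'float'

'float'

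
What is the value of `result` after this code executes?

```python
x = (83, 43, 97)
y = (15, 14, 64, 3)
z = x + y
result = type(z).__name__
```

x is tuple; y is tuple; z is tuple; result = 'tuple'

'tuple'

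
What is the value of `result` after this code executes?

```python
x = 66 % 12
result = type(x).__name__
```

x is int; result = 'int'

'int'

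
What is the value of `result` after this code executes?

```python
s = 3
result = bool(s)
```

s = 3; result = True

True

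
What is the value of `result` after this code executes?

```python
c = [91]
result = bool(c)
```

c = [91]; result = True

True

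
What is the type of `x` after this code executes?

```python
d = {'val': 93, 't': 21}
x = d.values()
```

.values() returns dict_values view

dict_values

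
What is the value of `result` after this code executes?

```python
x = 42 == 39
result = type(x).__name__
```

x is bool; result = 'bool'

'bool'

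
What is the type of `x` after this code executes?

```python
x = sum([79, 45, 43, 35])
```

sum() of ints returns int

int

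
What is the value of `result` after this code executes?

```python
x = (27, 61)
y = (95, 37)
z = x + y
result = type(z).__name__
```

x is tuple; y is tuple; z is tuple; result = 'tuple'

'tuple'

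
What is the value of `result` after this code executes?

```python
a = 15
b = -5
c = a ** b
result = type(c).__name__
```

a is int; b is int; c is float; result = 'float'

'float'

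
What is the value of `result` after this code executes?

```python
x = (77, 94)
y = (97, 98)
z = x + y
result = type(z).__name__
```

x is tuple; y is tuple; z is tuple; result = 'tuple'

'tuple'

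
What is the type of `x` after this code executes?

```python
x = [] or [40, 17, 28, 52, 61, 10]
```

'or' returns first truthy value (list)

list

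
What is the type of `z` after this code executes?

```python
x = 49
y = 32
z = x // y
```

int // int = int

int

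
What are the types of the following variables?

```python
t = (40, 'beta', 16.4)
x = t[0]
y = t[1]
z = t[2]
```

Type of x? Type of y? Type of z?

tuple[0] is int; tuple[1] is str; tuple[2] is float

int, str, float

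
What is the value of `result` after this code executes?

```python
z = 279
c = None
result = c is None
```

z = 279; c = None; result = True

True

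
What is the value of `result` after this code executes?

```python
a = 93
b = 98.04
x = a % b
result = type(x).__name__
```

a is int; b is float; x is float; result = 'float'

'float'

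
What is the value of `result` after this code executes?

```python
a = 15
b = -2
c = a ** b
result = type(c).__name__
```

a is int; b is int; c is float; result = 'float'

'float'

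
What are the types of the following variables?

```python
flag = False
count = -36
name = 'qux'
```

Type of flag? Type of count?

flag is assigned the constant False, which has type bool; count is assigned a bare integer (no decimal point), so it is an int

bool, int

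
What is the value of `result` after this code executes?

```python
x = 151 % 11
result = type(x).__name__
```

x is int; result = 'int'

'int'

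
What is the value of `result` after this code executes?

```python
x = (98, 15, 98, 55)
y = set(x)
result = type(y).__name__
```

x is tuple; y is set; result = 'set'

'set'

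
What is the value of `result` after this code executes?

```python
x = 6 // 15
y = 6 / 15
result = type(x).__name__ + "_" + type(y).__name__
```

x is int; y is float; result = 'int_float'

'int_float'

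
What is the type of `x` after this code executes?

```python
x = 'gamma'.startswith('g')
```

str.startswith() returns bool

bool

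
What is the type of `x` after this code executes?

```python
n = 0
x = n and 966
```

'and' returns first falsy value (0 is int)

int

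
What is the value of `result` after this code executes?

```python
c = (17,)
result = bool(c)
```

c = (17,); result = True

True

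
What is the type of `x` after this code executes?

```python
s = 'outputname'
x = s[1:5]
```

Slicing a str returns str

str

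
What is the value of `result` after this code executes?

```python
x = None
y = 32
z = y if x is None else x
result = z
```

x = None; y = 32; z = 32; result = 32

32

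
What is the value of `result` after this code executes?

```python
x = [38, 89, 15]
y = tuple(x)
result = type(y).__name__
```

x is list; y is tuple; result = 'tuple'

'tuple'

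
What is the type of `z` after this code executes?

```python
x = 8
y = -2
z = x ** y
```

int ** negative = float

float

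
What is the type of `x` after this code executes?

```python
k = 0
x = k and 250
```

'and' returns first falsy value (0 is int)

int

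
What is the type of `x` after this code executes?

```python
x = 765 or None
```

'or' returns first truthy value

int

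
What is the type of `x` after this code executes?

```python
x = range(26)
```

range() returns a range object

range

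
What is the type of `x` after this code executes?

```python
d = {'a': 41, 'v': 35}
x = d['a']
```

Accessing dict[str, int] with str key returns int

int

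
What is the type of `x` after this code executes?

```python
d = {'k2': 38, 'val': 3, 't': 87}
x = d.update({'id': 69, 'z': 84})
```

dict.update() returns None

NoneType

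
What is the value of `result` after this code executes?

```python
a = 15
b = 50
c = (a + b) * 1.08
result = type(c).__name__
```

a is int; b is int; c is float; result = 'float'

'float'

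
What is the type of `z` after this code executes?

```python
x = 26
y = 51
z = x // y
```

int // int = int

int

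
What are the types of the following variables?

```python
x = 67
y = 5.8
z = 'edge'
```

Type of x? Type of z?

x is assigned a bare integer (no decimal point), so it is an int; z is assigned a quoted string literal, so it is a str

int, str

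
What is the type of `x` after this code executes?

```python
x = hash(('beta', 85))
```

hash() returns int

int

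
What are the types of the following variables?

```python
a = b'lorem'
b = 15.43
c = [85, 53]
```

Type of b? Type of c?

b is assigned a number with a decimal point, so it is a float; c is assigned a list literal (square brackets)

float, list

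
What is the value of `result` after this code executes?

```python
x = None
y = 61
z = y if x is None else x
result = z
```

x = None; y = 61; z = 61; result = 61

61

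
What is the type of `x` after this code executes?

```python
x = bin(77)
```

bin() returns str representation

str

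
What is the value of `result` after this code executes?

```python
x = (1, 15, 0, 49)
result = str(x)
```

x = (1, 15, 0, 49); result = '(1, 15, 0, 49)'

'(1, 15, 0, 49)'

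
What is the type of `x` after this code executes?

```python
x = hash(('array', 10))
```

hash() returns int

int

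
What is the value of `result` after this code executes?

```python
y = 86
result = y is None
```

y = 86; result = False

False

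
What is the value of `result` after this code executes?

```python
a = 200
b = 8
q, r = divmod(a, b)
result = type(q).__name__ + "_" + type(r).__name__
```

a is int; b is int; q is int; r is int; result = 'int_int'

'int_int'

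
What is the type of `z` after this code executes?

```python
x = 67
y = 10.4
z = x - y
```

int - float = float

float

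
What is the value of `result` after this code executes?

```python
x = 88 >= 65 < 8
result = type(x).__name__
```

x is bool; result = 'bool'

'bool'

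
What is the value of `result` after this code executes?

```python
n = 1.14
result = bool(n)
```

n = 1.14; result = True

True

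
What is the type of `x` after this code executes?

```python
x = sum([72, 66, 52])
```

sum() of ints returns int

int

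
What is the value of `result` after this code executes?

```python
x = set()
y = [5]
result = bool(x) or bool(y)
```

x = set(); y = [5]; result = True

True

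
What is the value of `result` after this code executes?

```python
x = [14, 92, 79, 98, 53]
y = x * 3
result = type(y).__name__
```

x is list; y is list; result = 'list'

'list'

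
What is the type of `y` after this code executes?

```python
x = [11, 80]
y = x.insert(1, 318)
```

list.insert() returns None

NoneType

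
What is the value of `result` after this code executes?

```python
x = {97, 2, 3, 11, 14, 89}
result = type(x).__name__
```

x is set; result = 'set'

'set'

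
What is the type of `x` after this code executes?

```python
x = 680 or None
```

'or' returns first truthy value

int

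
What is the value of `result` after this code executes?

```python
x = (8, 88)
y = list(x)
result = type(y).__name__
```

x is tuple; y is list; result = 'list'

'list'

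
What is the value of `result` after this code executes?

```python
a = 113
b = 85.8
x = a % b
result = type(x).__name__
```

a is int; b is float; x is float; result = 'float'

'float'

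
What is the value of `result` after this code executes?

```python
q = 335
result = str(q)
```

q = 335; result = '335'

'335'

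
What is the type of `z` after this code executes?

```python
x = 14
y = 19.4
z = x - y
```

int - float = float

float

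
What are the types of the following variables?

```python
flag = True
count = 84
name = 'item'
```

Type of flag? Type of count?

flag is assigned the constant True, which has type bool; count is assigned a bare integer (no decimal point), so it is an int

bool, int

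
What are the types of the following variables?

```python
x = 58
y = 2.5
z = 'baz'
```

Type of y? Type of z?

y is assigned a number with a decimal point, so it is a float; z is assigned a quoted string literal, so it is a str

float, str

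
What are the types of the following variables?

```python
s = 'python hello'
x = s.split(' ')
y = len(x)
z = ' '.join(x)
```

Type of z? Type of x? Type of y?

str.join() returns str; str.split() returns list; len() returns int

str, list, int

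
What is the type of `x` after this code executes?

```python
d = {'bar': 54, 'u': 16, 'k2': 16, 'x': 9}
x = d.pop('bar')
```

dict.pop() returns the value

int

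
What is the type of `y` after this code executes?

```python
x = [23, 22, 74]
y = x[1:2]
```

Slicing a list returns a list

list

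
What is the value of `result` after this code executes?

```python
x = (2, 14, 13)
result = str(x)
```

x = (2, 14, 13); result = '(2, 14, 13)'

'(2, 14, 13)'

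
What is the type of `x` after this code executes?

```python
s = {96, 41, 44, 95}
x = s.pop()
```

Popping from set[int] returns int

int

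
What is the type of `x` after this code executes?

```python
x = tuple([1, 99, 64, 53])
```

tuple() constructor returns tuple

tuple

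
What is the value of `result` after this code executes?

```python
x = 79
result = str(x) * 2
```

x = 79; result = '7979'

'7979'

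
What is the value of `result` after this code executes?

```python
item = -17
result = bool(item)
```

item = -17; result = True

True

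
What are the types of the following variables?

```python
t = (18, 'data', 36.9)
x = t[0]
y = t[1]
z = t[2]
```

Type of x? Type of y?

tuple[0] is int; tuple[1] is str

int, str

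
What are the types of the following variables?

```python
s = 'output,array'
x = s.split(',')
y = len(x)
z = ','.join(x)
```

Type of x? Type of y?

str.split() returns list; len() returns int

list, int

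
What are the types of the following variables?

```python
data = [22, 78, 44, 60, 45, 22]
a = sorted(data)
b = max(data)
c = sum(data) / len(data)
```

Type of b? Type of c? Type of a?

max of ints returns int; int / int = float; sorted() returns list

int, float, list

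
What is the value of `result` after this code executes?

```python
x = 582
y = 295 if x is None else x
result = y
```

x = 582; y = 582; result = 582

582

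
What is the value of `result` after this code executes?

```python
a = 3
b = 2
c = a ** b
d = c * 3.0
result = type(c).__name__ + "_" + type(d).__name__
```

a is int; b is int; c is int; d is float; result = 'int_float'

'int_float'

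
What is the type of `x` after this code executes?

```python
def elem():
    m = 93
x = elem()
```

Function without return returns None

NoneType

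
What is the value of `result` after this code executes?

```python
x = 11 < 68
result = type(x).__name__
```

x is bool; result = 'bool'

'bool'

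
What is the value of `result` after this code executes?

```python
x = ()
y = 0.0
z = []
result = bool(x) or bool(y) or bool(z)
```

x = (); y = 0.0; z = []; result = False

False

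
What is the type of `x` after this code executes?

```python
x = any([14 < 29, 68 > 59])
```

any() returns bool

bool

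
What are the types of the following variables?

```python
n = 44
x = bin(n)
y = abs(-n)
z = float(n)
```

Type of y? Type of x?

abs() of int returns int; bin() returns str

int, str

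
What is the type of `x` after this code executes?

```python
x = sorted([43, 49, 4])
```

sorted() always returns list

list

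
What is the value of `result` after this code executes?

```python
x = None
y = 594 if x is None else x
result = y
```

x = None; y = 594; result = 594

594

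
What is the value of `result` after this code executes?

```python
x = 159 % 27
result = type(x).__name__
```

x is int; result = 'int'

'int'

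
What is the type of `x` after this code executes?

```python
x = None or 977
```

'or' with None returns the other truthy value

int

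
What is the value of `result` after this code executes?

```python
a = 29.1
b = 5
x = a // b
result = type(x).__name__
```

a is float; b is int; x is float; result = 'float'

'float'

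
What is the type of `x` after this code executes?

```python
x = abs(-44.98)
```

abs() of float returns float

float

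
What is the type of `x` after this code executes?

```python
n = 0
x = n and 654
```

'and' returns first falsy value (0 is int)

int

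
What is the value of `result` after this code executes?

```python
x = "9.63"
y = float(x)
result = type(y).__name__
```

x is str; y is float; result = 'float'

'float'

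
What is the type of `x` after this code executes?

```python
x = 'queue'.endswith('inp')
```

str.endswith() returns bool

bool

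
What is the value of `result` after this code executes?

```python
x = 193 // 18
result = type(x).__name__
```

x is int; result = 'int'

'int'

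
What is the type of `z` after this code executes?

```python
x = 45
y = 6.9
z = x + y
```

int + float = float

float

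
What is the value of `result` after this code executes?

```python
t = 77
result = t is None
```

t = 77; result = False

False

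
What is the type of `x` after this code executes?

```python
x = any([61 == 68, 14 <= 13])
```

any() returns bool

bool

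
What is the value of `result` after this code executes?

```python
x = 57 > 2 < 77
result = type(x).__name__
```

x is bool; result = 'bool'

'bool'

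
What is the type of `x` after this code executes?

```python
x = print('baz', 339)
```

print() returns None

NoneType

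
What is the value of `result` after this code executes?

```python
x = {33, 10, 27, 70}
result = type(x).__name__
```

x is set; result = 'set'

'set'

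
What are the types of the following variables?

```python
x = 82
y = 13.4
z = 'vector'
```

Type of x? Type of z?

x is assigned a bare integer (no decimal point), so it is an int; z is assigned a quoted string literal, so it is a str

int, str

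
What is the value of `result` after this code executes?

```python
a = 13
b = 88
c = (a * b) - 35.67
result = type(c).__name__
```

a is int; b is int; c is float; result = 'float'

'float'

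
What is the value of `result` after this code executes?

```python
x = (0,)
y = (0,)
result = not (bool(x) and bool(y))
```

x = (0,); y = (0,); result = False

False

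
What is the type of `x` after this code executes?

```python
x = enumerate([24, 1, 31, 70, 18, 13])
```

enumerate() returns an enumerate object

enumerate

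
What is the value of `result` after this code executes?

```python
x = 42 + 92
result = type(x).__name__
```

x is int; result = 'int'

'int'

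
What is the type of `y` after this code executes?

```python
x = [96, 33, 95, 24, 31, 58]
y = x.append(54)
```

list.append() returns None (mutates in place)

NoneType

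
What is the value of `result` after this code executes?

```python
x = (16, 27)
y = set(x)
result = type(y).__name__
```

x is tuple; y is set; result = 'set'

'set'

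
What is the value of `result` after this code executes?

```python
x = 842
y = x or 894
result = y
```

x = 842; y = 842; result = 842

842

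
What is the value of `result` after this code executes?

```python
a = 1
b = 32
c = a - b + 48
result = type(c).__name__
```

a is int; b is int; c is int; result = 'int'

'int'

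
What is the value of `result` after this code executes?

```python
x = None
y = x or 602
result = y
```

x = None; y = 602; result = 602

602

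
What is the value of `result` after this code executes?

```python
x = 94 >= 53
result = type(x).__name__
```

x is bool; result = 'bool'

'bool'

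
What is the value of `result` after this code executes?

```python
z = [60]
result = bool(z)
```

z = [60]; result = True

True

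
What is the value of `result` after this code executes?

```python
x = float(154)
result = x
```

x = 154.0; result = 154.0

154.0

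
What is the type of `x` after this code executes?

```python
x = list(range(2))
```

list(range()) returns list

list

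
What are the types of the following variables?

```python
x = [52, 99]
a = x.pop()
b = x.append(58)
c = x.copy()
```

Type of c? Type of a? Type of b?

copy() returns list; pop() returns element; append() returns None

list, int, NoneType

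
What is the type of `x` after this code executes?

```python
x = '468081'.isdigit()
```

str.isdigit() returns bool

bool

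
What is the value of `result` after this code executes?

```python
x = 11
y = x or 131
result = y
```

x = 11; y = 11; result = 11

11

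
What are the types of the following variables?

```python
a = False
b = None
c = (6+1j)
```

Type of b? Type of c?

b is assigned None, whose type is NoneType; c is assigned (6+1j), an int plus an imaginary literal (j suffix), which evaluates to complex

NoneType, complex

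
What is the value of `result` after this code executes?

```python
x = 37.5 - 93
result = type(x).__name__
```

x is float; result = 'float'

'float'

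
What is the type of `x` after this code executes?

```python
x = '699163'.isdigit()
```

str.isdigit() returns bool

bool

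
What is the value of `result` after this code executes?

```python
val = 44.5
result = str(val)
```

val = 44.5; result = '44.5'

'44.5'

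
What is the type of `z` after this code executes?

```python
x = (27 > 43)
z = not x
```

'not' returns bool

bool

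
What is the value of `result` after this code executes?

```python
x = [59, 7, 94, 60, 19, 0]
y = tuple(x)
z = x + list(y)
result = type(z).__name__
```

x is list; y is tuple; z is list; result = 'list'

'list'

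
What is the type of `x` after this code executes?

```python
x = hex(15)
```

hex() returns str representation

str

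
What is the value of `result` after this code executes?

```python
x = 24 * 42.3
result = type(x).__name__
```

x is float; result = 'float'

'float'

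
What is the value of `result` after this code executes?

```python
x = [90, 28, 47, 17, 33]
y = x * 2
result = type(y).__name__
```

x is list; y is list; result = 'list'

'list'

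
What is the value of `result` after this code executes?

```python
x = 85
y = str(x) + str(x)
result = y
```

x = 85; y = '8585'; result = '8585'

'8585'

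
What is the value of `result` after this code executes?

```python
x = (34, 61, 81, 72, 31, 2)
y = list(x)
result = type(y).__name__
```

x is tuple; y is list; result = 'list'

'list'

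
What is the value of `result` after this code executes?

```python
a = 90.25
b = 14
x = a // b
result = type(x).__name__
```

a is float; b is int; x is float; result = 'float'

'float'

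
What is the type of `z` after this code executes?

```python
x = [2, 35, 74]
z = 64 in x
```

'in' operator returns bool

bool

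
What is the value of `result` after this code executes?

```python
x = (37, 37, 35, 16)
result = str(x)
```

x = (37, 37, 35, 16); result = '(37, 37, 35, 16)'

'(37, 37, 35, 16)'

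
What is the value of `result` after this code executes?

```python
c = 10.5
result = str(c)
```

c = 10.5; result = '10.5'

'10.5'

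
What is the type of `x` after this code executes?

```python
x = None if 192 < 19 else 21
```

192 < 19 is False, so the else branch is taken

int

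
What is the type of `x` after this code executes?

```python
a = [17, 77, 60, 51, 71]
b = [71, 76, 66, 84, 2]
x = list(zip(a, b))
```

list(zip()) returns a list of tuples

list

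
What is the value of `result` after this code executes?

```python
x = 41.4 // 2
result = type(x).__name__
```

x is float; result = 'float'

'float'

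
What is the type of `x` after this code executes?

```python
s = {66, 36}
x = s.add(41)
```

set.add() returns None (mutates in place)

NoneType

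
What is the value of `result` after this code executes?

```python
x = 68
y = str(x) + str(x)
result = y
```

x = 68; y = '6868'; result = '6868'

'6868'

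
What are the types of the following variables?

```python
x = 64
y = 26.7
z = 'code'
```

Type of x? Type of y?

x is assigned a bare integer (no decimal point), so it is an int; y is assigned a number with a decimal point, so it is a float

int, float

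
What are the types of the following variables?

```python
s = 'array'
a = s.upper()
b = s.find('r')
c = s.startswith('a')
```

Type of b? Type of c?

find() returns int; startswith() returns bool

int, bool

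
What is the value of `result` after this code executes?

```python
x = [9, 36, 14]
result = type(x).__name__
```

x is list; result = 'list'

'list'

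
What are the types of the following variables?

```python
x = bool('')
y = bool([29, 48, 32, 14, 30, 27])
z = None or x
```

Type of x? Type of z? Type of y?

bool() returns bool; None or bool returns the bool; bool() returns bool

bool, bool, bool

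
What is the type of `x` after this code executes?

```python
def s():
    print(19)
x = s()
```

Function without return returns None

NoneType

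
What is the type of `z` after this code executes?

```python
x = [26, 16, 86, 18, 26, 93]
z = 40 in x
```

'in' operator returns bool

bool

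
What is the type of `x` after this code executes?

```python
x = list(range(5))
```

list(range()) returns list

list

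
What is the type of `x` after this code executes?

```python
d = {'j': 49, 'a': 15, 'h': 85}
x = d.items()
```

dict.items() returns dict_items view

dict_items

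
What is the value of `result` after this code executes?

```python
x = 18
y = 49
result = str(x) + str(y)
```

x = 18; y = 49; result = '1849'

'1849'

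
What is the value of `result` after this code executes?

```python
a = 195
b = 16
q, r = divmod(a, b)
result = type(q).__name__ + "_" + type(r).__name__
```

a is int; b is int; q is int; r is int; result = 'int_int'

'int_int'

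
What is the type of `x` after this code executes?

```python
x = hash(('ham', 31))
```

hash() returns int

int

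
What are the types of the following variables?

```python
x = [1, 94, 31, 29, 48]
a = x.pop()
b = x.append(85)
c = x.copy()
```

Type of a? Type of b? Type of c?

pop() returns element; append() returns None; copy() returns list

int, NoneType, list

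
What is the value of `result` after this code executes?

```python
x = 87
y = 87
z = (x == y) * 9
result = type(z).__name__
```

x is int; y is int; z is int; result = 'int'

'int'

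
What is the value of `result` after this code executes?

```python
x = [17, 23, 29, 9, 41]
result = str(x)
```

x = [17, 23, 29, 9, 41]; result = '[17, 23, 29, 9, 41]'

'[17, 23, 29, 9, 41]'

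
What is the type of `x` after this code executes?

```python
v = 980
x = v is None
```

'is' comparison returns bool

bool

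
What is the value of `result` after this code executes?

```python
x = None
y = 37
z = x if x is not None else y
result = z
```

x = None; y = 37; z = 37; result = 37

37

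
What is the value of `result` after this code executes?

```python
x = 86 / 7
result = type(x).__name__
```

x is float; result = 'float'

'float'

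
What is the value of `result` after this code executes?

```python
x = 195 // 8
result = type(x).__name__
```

x is int; result = 'int'

'int'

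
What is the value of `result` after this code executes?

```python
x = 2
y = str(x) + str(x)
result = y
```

x = 2; y = '22'; result = '22'

'22'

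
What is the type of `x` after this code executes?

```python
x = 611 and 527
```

'and' with truthy values returns last operand (int)

int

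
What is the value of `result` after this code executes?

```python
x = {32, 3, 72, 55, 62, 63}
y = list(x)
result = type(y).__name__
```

x is set; y is list; result = 'list'

'list'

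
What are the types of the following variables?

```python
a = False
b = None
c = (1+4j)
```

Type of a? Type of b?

a is assigned the constant False, which has type bool; b is assigned None, whose type is NoneType

bool, NoneType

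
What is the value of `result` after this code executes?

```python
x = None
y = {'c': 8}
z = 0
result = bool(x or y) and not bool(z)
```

x = None; y = {'c': 8}; z = 0; result = True

True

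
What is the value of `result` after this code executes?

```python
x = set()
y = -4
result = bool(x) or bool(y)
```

x = set(); y = -4; result = True

True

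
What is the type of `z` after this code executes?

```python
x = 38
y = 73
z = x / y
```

int / int = float

float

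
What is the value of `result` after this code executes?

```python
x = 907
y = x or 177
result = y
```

x = 907; y = 907; result = 907

907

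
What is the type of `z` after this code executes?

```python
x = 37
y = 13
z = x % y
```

int % int = int

int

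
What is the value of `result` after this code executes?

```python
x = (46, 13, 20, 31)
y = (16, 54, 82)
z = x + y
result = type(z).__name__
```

x is tuple; y is tuple; z is tuple; result = 'tuple'

'tuple'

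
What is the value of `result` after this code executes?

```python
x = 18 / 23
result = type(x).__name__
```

x is float; result = 'float'

'float'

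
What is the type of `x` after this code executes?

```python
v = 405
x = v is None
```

'is' comparison returns bool

bool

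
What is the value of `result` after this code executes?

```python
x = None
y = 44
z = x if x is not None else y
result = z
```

x = None; y = 44; z = 44; result = 44

44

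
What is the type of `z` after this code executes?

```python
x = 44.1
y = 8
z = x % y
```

float % int = float

float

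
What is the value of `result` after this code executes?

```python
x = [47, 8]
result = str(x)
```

x = [47, 8]; result = '[47, 8]'

'[47, 8]'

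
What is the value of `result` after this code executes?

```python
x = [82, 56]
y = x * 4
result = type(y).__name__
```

x is list; y is list; result = 'list'

'list'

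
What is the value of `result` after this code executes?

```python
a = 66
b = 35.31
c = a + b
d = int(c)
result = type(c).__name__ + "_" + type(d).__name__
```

a is int; b is float; c is float; d is int; result = 'float_int'

'float_int'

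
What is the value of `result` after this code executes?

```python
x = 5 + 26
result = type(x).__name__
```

x is int; result = 'int'

'int'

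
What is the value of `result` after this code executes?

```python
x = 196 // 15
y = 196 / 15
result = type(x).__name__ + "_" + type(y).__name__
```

x is int; y is float; result = 'int_float'

'int_float'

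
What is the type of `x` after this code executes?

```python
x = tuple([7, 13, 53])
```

tuple() constructor returns tuple

tuple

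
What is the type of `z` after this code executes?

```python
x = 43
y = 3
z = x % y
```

int % int = int

int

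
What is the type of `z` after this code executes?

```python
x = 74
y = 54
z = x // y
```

int // int = int

int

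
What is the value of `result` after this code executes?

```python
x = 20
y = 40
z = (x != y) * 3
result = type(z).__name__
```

x is int; y is int; z is int; result = 'int'

'int'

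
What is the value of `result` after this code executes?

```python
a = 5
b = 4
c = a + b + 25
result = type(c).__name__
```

a is int; b is int; c is int; result = 'int'

'int'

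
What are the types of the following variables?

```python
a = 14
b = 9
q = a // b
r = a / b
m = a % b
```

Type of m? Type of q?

% of ints returns int; // returns int

int, int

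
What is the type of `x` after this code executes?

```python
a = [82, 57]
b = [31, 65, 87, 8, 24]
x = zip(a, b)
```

zip() returns a zip object

zip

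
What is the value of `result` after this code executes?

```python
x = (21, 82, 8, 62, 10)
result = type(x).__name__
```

x is tuple; result = 'tuple'

'tuple'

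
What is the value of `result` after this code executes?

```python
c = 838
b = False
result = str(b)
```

c = 838; b = False; result = 'False'

'False'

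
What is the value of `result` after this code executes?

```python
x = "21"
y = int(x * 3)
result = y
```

x = '21'; y = 212121; result = 212121

212121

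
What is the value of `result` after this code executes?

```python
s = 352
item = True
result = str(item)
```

s = 352; item = True; result = 'True'

'True'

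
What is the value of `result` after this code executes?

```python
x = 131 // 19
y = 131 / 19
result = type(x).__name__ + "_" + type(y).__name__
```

x is int; y is float; result = 'int_float'

'int_float'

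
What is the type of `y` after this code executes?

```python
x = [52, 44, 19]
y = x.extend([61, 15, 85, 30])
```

list.extend() returns None

NoneType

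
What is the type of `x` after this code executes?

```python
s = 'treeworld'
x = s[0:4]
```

Slicing a str returns str

str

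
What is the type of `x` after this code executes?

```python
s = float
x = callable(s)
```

callable() returns bool

bool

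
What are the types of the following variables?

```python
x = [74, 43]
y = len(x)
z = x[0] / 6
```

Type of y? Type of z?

len() returns int; int / int = float

int, float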